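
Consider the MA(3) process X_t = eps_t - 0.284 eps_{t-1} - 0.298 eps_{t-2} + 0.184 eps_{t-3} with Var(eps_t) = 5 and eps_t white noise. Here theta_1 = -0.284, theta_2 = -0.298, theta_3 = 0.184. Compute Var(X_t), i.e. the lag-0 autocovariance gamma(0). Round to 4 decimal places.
\gamma(0) = 6.0166

For an MA(q) process X_t = eps_t + sum_i theta_i eps_{t-i} with
Var(eps_t) = sigma^2, the variance is
  gamma(0) = sigma^2 * (1 + sum_i theta_i^2).
  sum_i theta_i^2 = (-0.284)^2 + (-0.298)^2 + (0.184)^2 = 0.080656 + 0.088804 + 0.033856 = 0.203316.
  gamma(0) = 5 * (1 + 0.203316) = 5 * 1.203316 = 6.01658, which rounds to 6.0166.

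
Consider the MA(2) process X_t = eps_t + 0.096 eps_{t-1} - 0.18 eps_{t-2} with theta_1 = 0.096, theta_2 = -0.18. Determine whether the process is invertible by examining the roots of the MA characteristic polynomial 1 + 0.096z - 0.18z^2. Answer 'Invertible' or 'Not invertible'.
\text{Invertible}

The MA(q) characteristic polynomial is P(z) = 1 + 0.096z - 0.18z^2.
Invertibility requires all roots to lie outside the unit circle, i.e. |z| > 1 for every root.
Set 1 + (0.096) z + (-0.18) z^2 = 0, i.e. a z^2 + b z + c = 0 with a = -0.18, b = 0.096, c = 1.
Discriminant D = b^2 - 4ac = (0.096)^2 - 4*(-0.18)*1 = 0.009216 - (-0.72) = 0.729216.
D >= 0, so the roots are real: z = (-b +/- sqrt(D)) / (2a) = (-0.096 +/- 0.853941) / (-0.36).
  z_1 = (-0.096 + 0.853941) / (-0.36) = -2.1054,   |z_1| = 2.1054.
  z_2 = (-0.096 - 0.853941) / (-0.36) = 2.6387,   |z_2| = 2.6387.
Moduli of all roots: 2.1054, 2.6387.
All moduli strictly greater than 1? Yes.
Verdict: Invertible.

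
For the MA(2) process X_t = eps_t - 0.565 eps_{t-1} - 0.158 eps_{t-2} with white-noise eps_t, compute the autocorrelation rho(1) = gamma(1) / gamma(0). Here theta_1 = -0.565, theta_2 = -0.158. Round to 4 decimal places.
\rho(1) = -0.3539

For an MA(q) process with theta_0 = 1, the autocovariance is
  gamma(k) = sigma^2 * sum_{i=0..q-k} theta_i * theta_{i+k},
and rho(k) = gamma(k) / gamma(0). Sigma^2 cancels.
  numerator   = (1)*(-0.565) + (-0.565)*(-0.158) = -0.47573.
  denominator = (1)^2 + (-0.565)^2 + (-0.158)^2 = 1.344189.
  rho(1) = -0.47573 / 1.344189 = -0.3539.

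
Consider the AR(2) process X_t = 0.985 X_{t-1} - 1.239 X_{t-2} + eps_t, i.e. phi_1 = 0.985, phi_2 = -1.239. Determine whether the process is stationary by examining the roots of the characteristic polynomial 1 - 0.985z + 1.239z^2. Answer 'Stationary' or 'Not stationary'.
\text{Not stationary}

The AR(p) characteristic polynomial is P(z) = 1 - 0.985z + 1.239z^2.
Stationarity requires all roots to lie outside the unit circle, i.e. |z| > 1 for every root.
Set 1 + (-0.985) z + (1.239) z^2 = 0, i.e. a z^2 + b z + c = 0 with a = 1.239, b = -0.985, c = 1.
Discriminant D = b^2 - 4ac = (-0.985)^2 - 4*(1.239)*1 = 0.970225 - (4.956) = -3.985775.
D < 0, so the roots are the complex-conjugate pair z = (-b +/- i sqrt(-D)) / (2a) = 0.3975 +/- 0.8057i.
For a conjugate pair |z|^2 = z * conj(z) = (product of roots) = c/a = 1/(1.239) = 0.807103, so |z| = sqrt(0.807103) = 0.8984 for both roots.
Moduli of all roots: 0.8984, 0.8984.
All moduli strictly greater than 1? No.
Verdict: Not stationary.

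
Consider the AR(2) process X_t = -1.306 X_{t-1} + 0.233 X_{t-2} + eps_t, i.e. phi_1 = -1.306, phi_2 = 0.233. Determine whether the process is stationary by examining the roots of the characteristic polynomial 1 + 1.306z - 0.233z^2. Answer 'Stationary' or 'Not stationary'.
\text{Not stationary}

The AR(p) characteristic polynomial is P(z) = 1 + 1.306z - 0.233z^2.
Stationarity requires all roots to lie outside the unit circle, i.e. |z| > 1 for every root.
Set 1 + (1.306) z + (-0.233) z^2 = 0, i.e. a z^2 + b z + c = 0 with a = -0.233, b = 1.306, c = 1.
Discriminant D = b^2 - 4ac = (1.306)^2 - 4*(-0.233)*1 = 1.705636 - (-0.932) = 2.637636.
D >= 0, so the roots are real: z = (-b +/- sqrt(D)) / (2a) = (-1.306 +/- 1.62408) / (-0.466).
  z_1 = (-1.306 + 1.62408) / (-0.466) = -0.6826,   |z_1| = 0.6826.
  z_2 = (-1.306 - 1.62408) / (-0.466) = 6.2877,   |z_2| = 6.2877.
Moduli of all roots: 0.6826, 6.2877.
All moduli strictly greater than 1? No.
Verdict: Not stationary.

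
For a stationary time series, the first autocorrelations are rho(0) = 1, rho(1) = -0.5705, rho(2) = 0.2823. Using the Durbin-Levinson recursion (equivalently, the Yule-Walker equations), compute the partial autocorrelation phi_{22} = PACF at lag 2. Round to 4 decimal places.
\phi_{22} = -0.0640

The PACF at lag k is phi_{kk}, the last component of the solution
to the Yule-Walker system G_k phi = r_k where
  (G_k)_{ij} = rho(|i - j|), (r_k)_i = rho(i), i,j = 1..k.
Equivalently, Durbin-Levinson gives phi_{kk} iteratively:
  phi_{11} = rho(1)
  phi_{kk} = [rho(k) - sum_{j=1..k-1} phi_{k-1,j} rho(k-j)]
            / [1 - sum_{j=1..k-1} phi_{k-1,j} rho(j)],
  phi_{k,j} = phi_{k-1,j} - phi_{kk} phi_{k-1,k-j},  j = 1..k-1.
Step k = 1:
  phi_11 = rho(1) = -0.5705.
Step k = 2:
  phi_22 = [rho(2) - phi_11 rho(1)] / [1 - phi_11 rho(1)] = [0.2823 - (-0.5705)(-0.5705)] / [1 - (-0.5705)(-0.5705)]
         = -0.04317025 / 0.67452975 = -0.064.
Therefore phi_{22} = -0.0640.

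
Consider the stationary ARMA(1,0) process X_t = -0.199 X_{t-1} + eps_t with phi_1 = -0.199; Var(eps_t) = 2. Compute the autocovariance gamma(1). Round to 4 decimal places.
\gamma(1) = -0.4144

Multiply the model equation by X_{t-k} and take expectations. With theta_0 = psi_0 = 1 and psi_j the MA(infinity) weights, this gives
  gamma(k) - sum_i phi_i gamma(k-i) = c_k,
  c_k = sigma^2 * sum_{j=k..q} theta_j psi_{j-k}   (c_k = 0 for k > q),
using gamma(-m) = gamma(m).
Pure AR (q = 0): c_0 = sigma^2 = 2, c_k = 0 for k >= 1.
Equations for k = 0 and k = 1 (AR order 1):
  gamma(0) = phi_1 gamma(1) + c_0
  gamma(1) = phi_1 gamma(0) + c_1
Substituting the second into the first: gamma(0) (1 - phi_1^2) = c_0 + phi_1 c_1, so
  gamma(0) = c_0 / (1 - phi_1^2) = 2 / (1 - (-0.199)^2) = 2 / 0.960399 = 2.082468.
  gamma(1) = phi_1 gamma(0) = (-0.199)(2.082468) = -0.414411.
Therefore gamma(1) = -0.4144 (to 4 decimal places).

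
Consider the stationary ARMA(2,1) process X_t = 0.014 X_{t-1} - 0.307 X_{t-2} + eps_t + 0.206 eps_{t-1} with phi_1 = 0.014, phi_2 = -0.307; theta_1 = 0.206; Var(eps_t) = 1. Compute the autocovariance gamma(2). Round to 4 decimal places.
\gamma(2) = -0.3525

Multiply the model equation by X_{t-k} and take expectations. With theta_0 = psi_0 = 1 and psi_j the MA(infinity) weights, this gives
  gamma(k) - sum_i phi_i gamma(k-i) = c_k,
  c_k = sigma^2 * sum_{j=k..q} theta_j psi_{j-k}   (c_k = 0 for k > q),
using gamma(-m) = gamma(m).
psi-weights needed (psi_j = theta_j + sum_i phi_i psi_{j-i}):
  psi_1 = theta_1 + phi_1 = 0.206 + (0.014) = 0.22
Right-hand sides:
  c_0 = sigma^2 (1 + theta_1 psi_1) = 1 * (1 + (0.206)(0.22)) = 1 * 1.04532 = 1.04532
  c_1 = sigma^2 theta_1 = 1 * (0.206) = 0.206
  c_2 = 0
Equations for k = 0, 1, 2 (AR order 2, c_2 = 0):
  (E0) gamma(0) = phi_1 gamma(1) + phi_2 gamma(2) + c_0
  (E1) gamma(1) = phi_1 gamma(0) + phi_2 gamma(1) + c_1
  (E2) gamma(2) = phi_1 gamma(1) + phi_2 gamma(0)
From (E1): gamma(1) = A gamma(0) + B with
  A = phi_1 / (1 - phi_2) = 0.014 / 1.307 = 0.010712,   B = c_1 / (1 - phi_2) = 0.206 / 1.307 = 0.157613.
Insert (E2) into (E0): gamma(0) (1 - phi_2^2) = phi_1 (1 + phi_2) gamma(1) + c_0.
  phi_1 (1 + phi_2) = (0.014)(0.693) = 0.009702,   1 - phi_2^2 = 0.905751.
Replace gamma(1) by A gamma(0) + B and collect gamma(0):
  gamma(0) [0.905751 - (0.009702)(0.010712)] = (0.009702)(0.157613) + 1.04532
  gamma(0) * 0.905647 = 1.046849
  gamma(0) = 1.046849 / 0.905647 = 1.155913.
  gamma(1) = A gamma(0) + B = (0.010712)(1.155913) + (0.157613) = 0.169994.
  gamma(2) = phi_1 gamma(1) + phi_2 gamma(0) = (0.014)(0.169994) + (-0.307)(1.155913) = -0.352485.
Therefore gamma(2) = -0.3525 (to 4 decimal places).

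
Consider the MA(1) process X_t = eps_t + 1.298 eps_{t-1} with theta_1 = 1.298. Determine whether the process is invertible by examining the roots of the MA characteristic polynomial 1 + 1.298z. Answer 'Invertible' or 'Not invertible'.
\text{Not invertible}

The MA(q) characteristic polynomial is P(z) = 1 + 1.298z.
Invertibility requires all roots to lie outside the unit circle, i.e. |z| > 1 for every root.
This is linear in z: 1 + (1.298) z = 0  =>  z = -1/(1.298) = -0.770416,  |z| = 0.770416.
Moduli of all roots: 0.7704.
All moduli strictly greater than 1? No.
Verdict: Not invertible.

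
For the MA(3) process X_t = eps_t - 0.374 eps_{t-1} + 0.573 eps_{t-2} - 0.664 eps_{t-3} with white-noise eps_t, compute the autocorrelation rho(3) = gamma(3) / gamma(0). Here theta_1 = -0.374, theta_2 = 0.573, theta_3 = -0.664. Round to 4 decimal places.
\rho(3) = -0.3478

For an MA(q) process with theta_0 = 1, the autocovariance is
  gamma(k) = sigma^2 * sum_{i=0..q-k} theta_i * theta_{i+k},
and rho(k) = gamma(k) / gamma(0). Sigma^2 cancels.
  numerator   = (1)*(-0.664) = -0.664.
  denominator = (1)^2 + (-0.374)^2 + (0.573)^2 + (-0.664)^2 = 1.909101.
  rho(3) = -0.664 / 1.909101 = -0.3478.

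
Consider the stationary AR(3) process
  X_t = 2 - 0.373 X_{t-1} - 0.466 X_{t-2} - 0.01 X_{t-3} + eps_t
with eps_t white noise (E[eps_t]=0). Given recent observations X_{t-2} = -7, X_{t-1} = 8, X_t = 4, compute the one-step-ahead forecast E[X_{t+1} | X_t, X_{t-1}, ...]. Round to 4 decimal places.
E[X_{t+1} \mid \mathcal F_t] = -3.1500

For an AR(p) model X_t = c + sum_i phi_i X_{t-i} + eps_t, the
one-step-ahead conditional mean is
  E[X_{t+1} | X_t, ...] = c + sum_i phi_i X_{t+1-i}.
Substitute known values:
  E[X_{t+1} | ...] = 2 + (-0.373) * (4) + (-0.466) * (8) + (-0.01) * (-7)
                   = -3.1500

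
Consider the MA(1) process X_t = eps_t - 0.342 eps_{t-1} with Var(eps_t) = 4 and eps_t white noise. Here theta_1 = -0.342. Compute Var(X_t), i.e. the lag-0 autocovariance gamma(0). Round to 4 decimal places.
\gamma(0) = 4.4679

For an MA(q) process X_t = eps_t + sum_i theta_i eps_{t-i} with
Var(eps_t) = sigma^2, the variance is
  gamma(0) = sigma^2 * (1 + sum_i theta_i^2).
  sum_i theta_i^2 = (-0.342)^2 = 0.116964.
  gamma(0) = 4 * (1 + 0.116964) = 4 * 1.116964 = 4.467856, which rounds to 4.4679.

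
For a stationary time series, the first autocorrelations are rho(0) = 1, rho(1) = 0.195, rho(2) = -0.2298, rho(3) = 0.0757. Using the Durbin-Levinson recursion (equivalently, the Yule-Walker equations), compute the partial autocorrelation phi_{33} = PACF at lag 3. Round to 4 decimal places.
\phi_{33} = 0.2110

The PACF at lag k is phi_{kk}, the last component of the solution
to the Yule-Walker system G_k phi = r_k where
  (G_k)_{ij} = rho(|i - j|), (r_k)_i = rho(i), i,j = 1..k.
Equivalently, Durbin-Levinson gives phi_{kk} iteratively:
  phi_{11} = rho(1)
  phi_{kk} = [rho(k) - sum_{j=1..k-1} phi_{k-1,j} rho(k-j)]
            / [1 - sum_{j=1..k-1} phi_{k-1,j} rho(j)],
  phi_{k,j} = phi_{k-1,j} - phi_{kk} phi_{k-1,k-j},  j = 1..k-1.
Step k = 1:
  phi_11 = rho(1) = 0.195.
Step k = 2:
  phi_22 = [rho(2) - phi_11 rho(1)] / [1 - phi_11 rho(1)] = [-0.2298 - (0.195)(0.195)] / [1 - (0.195)(0.195)]
         = -0.267825 / 0.961975 = -0.278412.
  Update: phi_21 = phi_11 - phi_22 phi_11 = 0.195 - (-0.278412)(0.195) = 0.24929.
Step k = 3:
  phi_33 = [rho(3) - phi_21 rho(2) - phi_22 rho(1)] / [1 - phi_21 rho(1) - phi_22 rho(2)]
    numerator   = 0.0757 - (0.24929)(-0.2298) - (-0.278412)(0.195) = 0.18727716
    denominator = 1 - (0.24929)(0.195) - (-0.278412)(-0.2298) = 0.88740941
  phi_33 = 0.18727716 / 0.88740941 = 0.211.
Therefore phi_{33} = 0.2110.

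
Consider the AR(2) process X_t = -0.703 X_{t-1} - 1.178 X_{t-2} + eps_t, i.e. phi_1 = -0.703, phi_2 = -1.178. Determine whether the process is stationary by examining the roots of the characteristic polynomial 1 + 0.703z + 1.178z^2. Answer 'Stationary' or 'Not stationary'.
\text{Not stationary}

The AR(p) characteristic polynomial is P(z) = 1 + 0.703z + 1.178z^2.
Stationarity requires all roots to lie outside the unit circle, i.e. |z| > 1 for every root.
Set 1 + (0.703) z + (1.178) z^2 = 0, i.e. a z^2 + b z + c = 0 with a = 1.178, b = 0.703, c = 1.
Discriminant D = b^2 - 4ac = (0.703)^2 - 4*(1.178)*1 = 0.494209 - (4.712) = -4.217791.
D < 0, so the roots are the complex-conjugate pair z = (-b +/- i sqrt(-D)) / (2a) = -0.2984 +/- 0.8717i.
For a conjugate pair |z|^2 = z * conj(z) = (product of roots) = c/a = 1/(1.178) = 0.848896, so |z| = sqrt(0.848896) = 0.9214 for both roots.
Moduli of all roots: 0.9214, 0.9214.
All moduli strictly greater than 1? No.
Verdict: Not stationary.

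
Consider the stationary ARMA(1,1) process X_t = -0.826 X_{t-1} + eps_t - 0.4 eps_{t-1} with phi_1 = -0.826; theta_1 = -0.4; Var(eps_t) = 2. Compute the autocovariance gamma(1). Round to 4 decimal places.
\gamma(1) = -10.2672

Multiply the model equation by X_{t-k} and take expectations. With theta_0 = psi_0 = 1 and psi_j the MA(infinity) weights, this gives
  gamma(k) - sum_i phi_i gamma(k-i) = c_k,
  c_k = sigma^2 * sum_{j=k..q} theta_j psi_{j-k}   (c_k = 0 for k > q),
using gamma(-m) = gamma(m).
psi-weights needed (psi_j = theta_j + sum_i phi_i psi_{j-i}):
  psi_1 = theta_1 + phi_1 = -0.4 + (-0.826) = -1.226
Right-hand sides:
  c_0 = sigma^2 (1 + theta_1 psi_1) = 2 * (1 + (-0.4)(-1.226)) = 2 * 1.4904 = 2.9808
  c_1 = sigma^2 theta_1 = 2 * (-0.4) = -0.8
  c_2 = 0
Equations for k = 0 and k = 1 (AR order 1):
  gamma(0) = phi_1 gamma(1) + c_0
  gamma(1) = phi_1 gamma(0) + c_1
Substituting the second into the first: gamma(0) (1 - phi_1^2) = c_0 + phi_1 c_1, so
  gamma(0) = (c_0 + phi_1 c_1) / (1 - phi_1^2) = (2.9808 + (-0.826)(-0.8)) / (1 - (-0.826)^2) = 3.6416 / 0.317724 = 11.46152.
  gamma(1) = phi_1 gamma(0) + c_1 = (-0.826)(11.46152) + (-0.8) = -10.267216.
Therefore gamma(1) = -10.2672 (to 4 decimal places).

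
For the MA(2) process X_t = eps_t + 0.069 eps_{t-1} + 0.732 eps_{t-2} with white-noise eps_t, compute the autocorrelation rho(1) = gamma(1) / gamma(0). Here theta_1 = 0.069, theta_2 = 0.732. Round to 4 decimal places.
\rho(1) = 0.0776

For an MA(q) process with theta_0 = 1, the autocovariance is
  gamma(k) = sigma^2 * sum_{i=0..q-k} theta_i * theta_{i+k},
and rho(k) = gamma(k) / gamma(0). Sigma^2 cancels.
  numerator   = (1)*(0.069) + (0.069)*(0.732) = 0.119508.
  denominator = (1)^2 + (0.069)^2 + (0.732)^2 = 1.540585.
  rho(1) = 0.119508 / 1.540585 = 0.0776.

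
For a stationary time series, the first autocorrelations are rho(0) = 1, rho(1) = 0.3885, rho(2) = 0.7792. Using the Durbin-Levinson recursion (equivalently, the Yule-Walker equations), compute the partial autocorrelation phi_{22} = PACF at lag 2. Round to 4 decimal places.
\phi_{22} = 0.7400

The PACF at lag k is phi_{kk}, the last component of the solution
to the Yule-Walker system G_k phi = r_k where
  (G_k)_{ij} = rho(|i - j|), (r_k)_i = rho(i), i,j = 1..k.
Equivalently, Durbin-Levinson gives phi_{kk} iteratively:
  phi_{11} = rho(1)
  phi_{kk} = [rho(k) - sum_{j=1..k-1} phi_{k-1,j} rho(k-j)]
            / [1 - sum_{j=1..k-1} phi_{k-1,j} rho(j)],
  phi_{k,j} = phi_{k-1,j} - phi_{kk} phi_{k-1,k-j},  j = 1..k-1.
Step k = 1:
  phi_11 = rho(1) = 0.3885.
Step k = 2:
  phi_22 = [rho(2) - phi_11 rho(1)] / [1 - phi_11 rho(1)] = [0.7792 - (0.3885)(0.3885)] / [1 - (0.3885)(0.3885)]
         = 0.62826775 / 0.84906775 = 0.74.
Therefore phi_{22} = 0.7400.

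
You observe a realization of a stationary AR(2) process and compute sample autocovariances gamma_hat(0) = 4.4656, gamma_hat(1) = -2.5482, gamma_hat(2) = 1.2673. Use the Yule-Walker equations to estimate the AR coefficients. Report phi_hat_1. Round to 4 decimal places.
\hat\phi_{1} = -0.6060

The Yule-Walker equations for an AR(p) process read, in matrix form,
  Gamma_p phi = r_p,   with   (Gamma_p)_{ij} = gamma(|i - j|),
                       (r_p)_i = gamma(i),   i,j = 1..p.
Substitute the sample gammas (Toeplitz matrix and right-hand side of size 2):
  Gamma_p = [[4.4656, -2.5482], [-2.5482, 4.4656]]
  r_p     = [-2.5482, 1.2673]
Written out:
  4.4656 phi_1 - 2.5482 phi_2 = -2.5482
  -2.5482 phi_1 + 4.4656 phi_2 = 1.2673
Solve by Cramer's rule:
  det = gamma(0)^2 - gamma(1)^2 = (4.4656)^2 - (-2.5482)^2 = 19.94158336 - 6.49332324 = 13.44826012
  phi_hat_1 = [gamma(1) gamma(0) - gamma(1) gamma(2)] / det = [(-2.5482)(4.4656) - (-2.5482)(1.2673)] / 13.44826012 = -8.14990806 / 13.44826012 = -0.606
  phi_hat_2 = [gamma(0) gamma(2) - gamma(1)^2] / det = [(4.4656)(1.2673) - (-2.5482)^2] / 13.44826012 = -0.83406836 / 13.44826012 = -0.062
So phi_hat = [-0.6060, -0.0620].
Therefore phi_hat_1 = -0.6060.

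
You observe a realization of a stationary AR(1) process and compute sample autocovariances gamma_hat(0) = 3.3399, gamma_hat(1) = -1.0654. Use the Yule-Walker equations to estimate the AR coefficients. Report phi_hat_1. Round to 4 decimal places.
\hat\phi_{1} = -0.3190

The Yule-Walker equations for an AR(p) process read, in matrix form,
  Gamma_p phi = r_p,   with   (Gamma_p)_{ij} = gamma(|i - j|),
                       (r_p)_i = gamma(i),   i,j = 1..p.
Substitute the sample gammas (Toeplitz matrix and right-hand side of size 1):
  Gamma_p = [[3.3399]]
  r_p     = [-1.0654]
With p = 1 this is the single equation gamma(0) phi_1 = gamma(1):
  phi_hat_1 = gamma(1) / gamma(0) = -1.0654 / 3.3399 = -0.3190.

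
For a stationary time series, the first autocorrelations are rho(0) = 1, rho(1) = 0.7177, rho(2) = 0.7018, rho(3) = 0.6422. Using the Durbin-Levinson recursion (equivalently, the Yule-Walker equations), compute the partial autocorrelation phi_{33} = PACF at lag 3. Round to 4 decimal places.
\phi_{33} = 0.1359

The PACF at lag k is phi_{kk}, the last component of the solution
to the Yule-Walker system G_k phi = r_k where
  (G_k)_{ij} = rho(|i - j|), (r_k)_i = rho(i), i,j = 1..k.
Equivalently, Durbin-Levinson gives phi_{kk} iteratively:
  phi_{11} = rho(1)
  phi_{kk} = [rho(k) - sum_{j=1..k-1} phi_{k-1,j} rho(k-j)]
            / [1 - sum_{j=1..k-1} phi_{k-1,j} rho(j)],
  phi_{k,j} = phi_{k-1,j} - phi_{kk} phi_{k-1,k-j},  j = 1..k-1.
Step k = 1:
  phi_11 = rho(1) = 0.7177.
Step k = 2:
  phi_22 = [rho(2) - phi_11 rho(1)] / [1 - phi_11 rho(1)] = [0.7018 - (0.7177)(0.7177)] / [1 - (0.7177)(0.7177)]
         = 0.18670671 / 0.48490671 = 0.385036.
  Update: phi_21 = phi_11 - phi_22 phi_11 = 0.7177 - (0.385036)(0.7177) = 0.441359.
Step k = 3:
  phi_33 = [rho(3) - phi_21 rho(2) - phi_22 rho(1)] / [1 - phi_21 rho(1) - phi_22 rho(2)]
    numerator   = 0.6422 - (0.441359)(0.7018) - (0.385036)(0.7177) = 0.05611338
    denominator = 1 - (0.441359)(0.7177) - (0.385036)(0.7018) = 0.41301784
  phi_33 = 0.05611338 / 0.41301784 = 0.1359.
Therefore phi_{33} = 0.1359.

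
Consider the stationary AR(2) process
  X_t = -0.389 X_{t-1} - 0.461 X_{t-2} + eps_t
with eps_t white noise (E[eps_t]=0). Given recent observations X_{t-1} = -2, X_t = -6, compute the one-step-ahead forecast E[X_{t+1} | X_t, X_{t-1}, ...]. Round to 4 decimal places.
E[X_{t+1} \mid \mathcal F_t] = 3.2560

For an AR(p) model X_t = c + sum_i phi_i X_{t-i} + eps_t, the
one-step-ahead conditional mean is
  E[X_{t+1} | X_t, ...] = c + sum_i phi_i X_{t+1-i}.
Substitute known values:
  E[X_{t+1} | ...] = (-0.389) * (-6) + (-0.461) * (-2)
                   = 3.2560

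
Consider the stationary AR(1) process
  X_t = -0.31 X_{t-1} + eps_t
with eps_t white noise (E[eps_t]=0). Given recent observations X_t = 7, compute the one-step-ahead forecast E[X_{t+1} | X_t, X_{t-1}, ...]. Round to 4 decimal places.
E[X_{t+1} \mid \mathcal F_t] = -2.1700

For an AR(p) model X_t = c + sum_i phi_i X_{t-i} + eps_t, the
one-step-ahead conditional mean is
  E[X_{t+1} | X_t, ...] = c + sum_i phi_i X_{t+1-i}.
Substitute known values:
  E[X_{t+1} | ...] = (-0.31) * (7)
                   = -2.1700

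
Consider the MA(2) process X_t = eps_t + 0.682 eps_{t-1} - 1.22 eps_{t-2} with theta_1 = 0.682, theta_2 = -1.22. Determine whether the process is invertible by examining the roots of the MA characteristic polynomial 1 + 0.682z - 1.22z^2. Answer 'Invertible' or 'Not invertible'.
\text{Not invertible}

The MA(q) characteristic polynomial is P(z) = 1 + 0.682z - 1.22z^2.
Invertibility requires all roots to lie outside the unit circle, i.e. |z| > 1 for every root.
Set 1 + (0.682) z + (-1.22) z^2 = 0, i.e. a z^2 + b z + c = 0 with a = -1.22, b = 0.682, c = 1.
Discriminant D = b^2 - 4ac = (0.682)^2 - 4*(-1.22)*1 = 0.465124 - (-4.88) = 5.345124.
D >= 0, so the roots are real: z = (-b +/- sqrt(D)) / (2a) = (-0.682 +/- 2.311952) / (-2.44).
  z_1 = (-0.682 + 2.311952) / (-2.44) = -0.668,   |z_1| = 0.668.
  z_2 = (-0.682 - 2.311952) / (-2.44) = 1.227,   |z_2| = 1.227.
Moduli of all roots: 0.6680, 1.2270.
All moduli strictly greater than 1? No.
Verdict: Not invertible.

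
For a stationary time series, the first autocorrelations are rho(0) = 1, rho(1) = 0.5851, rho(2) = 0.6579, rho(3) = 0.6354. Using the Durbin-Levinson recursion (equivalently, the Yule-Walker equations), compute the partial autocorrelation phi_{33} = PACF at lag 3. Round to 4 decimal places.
\phi_{33} = 0.3050

The PACF at lag k is phi_{kk}, the last component of the solution
to the Yule-Walker system G_k phi = r_k where
  (G_k)_{ij} = rho(|i - j|), (r_k)_i = rho(i), i,j = 1..k.
Equivalently, Durbin-Levinson gives phi_{kk} iteratively:
  phi_{11} = rho(1)
  phi_{kk} = [rho(k) - sum_{j=1..k-1} phi_{k-1,j} rho(k-j)]
            / [1 - sum_{j=1..k-1} phi_{k-1,j} rho(j)],
  phi_{k,j} = phi_{k-1,j} - phi_{kk} phi_{k-1,k-j},  j = 1..k-1.
Step k = 1:
  phi_11 = rho(1) = 0.5851.
Step k = 2:
  phi_22 = [rho(2) - phi_11 rho(1)] / [1 - phi_11 rho(1)] = [0.6579 - (0.5851)(0.5851)] / [1 - (0.5851)(0.5851)]
         = 0.31555799 / 0.65765799 = 0.479821.
  Update: phi_21 = phi_11 - phi_22 phi_11 = 0.5851 - (0.479821)(0.5851) = 0.304357.
Step k = 3:
  phi_33 = [rho(3) - phi_21 rho(2) - phi_22 rho(1)] / [1 - phi_21 rho(1) - phi_22 rho(2)]
    numerator   = 0.6354 - (0.304357)(0.6579) - (0.479821)(0.5851) = 0.15442048
    denominator = 1 - (0.304357)(0.5851) - (0.479821)(0.6579) = 0.5062467
  phi_33 = 0.15442048 / 0.5062467 = 0.305.
Therefore phi_{33} = 0.3050.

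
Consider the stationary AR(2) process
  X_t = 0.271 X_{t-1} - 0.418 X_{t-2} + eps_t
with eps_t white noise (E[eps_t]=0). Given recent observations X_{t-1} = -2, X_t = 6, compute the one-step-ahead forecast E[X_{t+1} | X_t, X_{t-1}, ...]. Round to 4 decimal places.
E[X_{t+1} \mid \mathcal F_t] = 2.4620

For an AR(p) model X_t = c + sum_i phi_i X_{t-i} + eps_t, the
one-step-ahead conditional mean is
  E[X_{t+1} | X_t, ...] = c + sum_i phi_i X_{t+1-i}.
Substitute known values:
  E[X_{t+1} | ...] = (0.271) * (6) + (-0.418) * (-2)
                   = 2.4620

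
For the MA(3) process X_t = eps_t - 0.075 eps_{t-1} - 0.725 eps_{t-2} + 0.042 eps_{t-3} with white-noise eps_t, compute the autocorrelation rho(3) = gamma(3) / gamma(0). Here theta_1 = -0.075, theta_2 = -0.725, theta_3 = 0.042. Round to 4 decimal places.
\rho(3) = 0.0274

For an MA(q) process with theta_0 = 1, the autocovariance is
  gamma(k) = sigma^2 * sum_{i=0..q-k} theta_i * theta_{i+k},
and rho(k) = gamma(k) / gamma(0). Sigma^2 cancels.
  numerator   = (1)*(0.042) = 0.042.
  denominator = (1)^2 + (-0.075)^2 + (-0.725)^2 + (0.042)^2 = 1.533014.
  rho(3) = 0.042 / 1.533014 = 0.0274.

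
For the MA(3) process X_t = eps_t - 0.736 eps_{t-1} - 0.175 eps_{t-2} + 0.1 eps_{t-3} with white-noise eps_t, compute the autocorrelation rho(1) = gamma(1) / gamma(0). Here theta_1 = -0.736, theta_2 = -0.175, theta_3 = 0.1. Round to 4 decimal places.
\rho(1) = -0.3948

For an MA(q) process with theta_0 = 1, the autocovariance is
  gamma(k) = sigma^2 * sum_{i=0..q-k} theta_i * theta_{i+k},
and rho(k) = gamma(k) / gamma(0). Sigma^2 cancels.
  numerator   = (1)*(-0.736) + (-0.736)*(-0.175) + (-0.175)*(0.1) = -0.6247.
  denominator = (1)^2 + (-0.736)^2 + (-0.175)^2 + (0.1)^2 = 1.582321.
  rho(1) = -0.6247 / 1.582321 = -0.3948.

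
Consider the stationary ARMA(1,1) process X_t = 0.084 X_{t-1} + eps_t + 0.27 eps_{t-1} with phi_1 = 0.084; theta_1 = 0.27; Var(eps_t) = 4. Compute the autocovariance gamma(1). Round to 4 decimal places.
\gamma(1) = 1.4584

Multiply the model equation by X_{t-k} and take expectations. With theta_0 = psi_0 = 1 and psi_j the MA(infinity) weights, this gives
  gamma(k) - sum_i phi_i gamma(k-i) = c_k,
  c_k = sigma^2 * sum_{j=k..q} theta_j psi_{j-k}   (c_k = 0 for k > q),
using gamma(-m) = gamma(m).
psi-weights needed (psi_j = theta_j + sum_i phi_i psi_{j-i}):
  psi_1 = theta_1 + phi_1 = 0.27 + (0.084) = 0.354
Right-hand sides:
  c_0 = sigma^2 (1 + theta_1 psi_1) = 4 * (1 + (0.27)(0.354)) = 4 * 1.09558 = 4.38232
  c_1 = sigma^2 theta_1 = 4 * (0.27) = 1.08
  c_2 = 0
Equations for k = 0 and k = 1 (AR order 1):
  gamma(0) = phi_1 gamma(1) + c_0
  gamma(1) = phi_1 gamma(0) + c_1
Substituting the second into the first: gamma(0) (1 - phi_1^2) = c_0 + phi_1 c_1, so
  gamma(0) = (c_0 + phi_1 c_1) / (1 - phi_1^2) = (4.38232 + (0.084)(1.08)) / (1 - (0.084)^2) = 4.47304 / 0.992944 = 4.504826.
  gamma(1) = phi_1 gamma(0) + c_1 = (0.084)(4.504826) + (1.08) = 1.458405.
Therefore gamma(1) = 1.4584 (to 4 decimal places).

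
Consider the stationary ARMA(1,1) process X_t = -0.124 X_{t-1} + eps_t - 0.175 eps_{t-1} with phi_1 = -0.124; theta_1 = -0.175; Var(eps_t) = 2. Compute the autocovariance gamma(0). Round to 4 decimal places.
\gamma(0) = 2.1816

Multiply the model equation by X_{t-k} and take expectations. With theta_0 = psi_0 = 1 and psi_j the MA(infinity) weights, this gives
  gamma(k) - sum_i phi_i gamma(k-i) = c_k,
  c_k = sigma^2 * sum_{j=k..q} theta_j psi_{j-k}   (c_k = 0 for k > q),
using gamma(-m) = gamma(m).
psi-weights needed (psi_j = theta_j + sum_i phi_i psi_{j-i}):
  psi_1 = theta_1 + phi_1 = -0.175 + (-0.124) = -0.299
Right-hand sides:
  c_0 = sigma^2 (1 + theta_1 psi_1) = 2 * (1 + (-0.175)(-0.299)) = 2 * 1.052325 = 2.10465
  c_1 = sigma^2 theta_1 = 2 * (-0.175) = -0.35
  c_2 = 0
Equations for k = 0 and k = 1 (AR order 1):
  gamma(0) = phi_1 gamma(1) + c_0
  gamma(1) = phi_1 gamma(0) + c_1
Substituting the second into the first: gamma(0) (1 - phi_1^2) = c_0 + phi_1 c_1, so
  gamma(0) = (c_0 + phi_1 c_1) / (1 - phi_1^2) = (2.10465 + (-0.124)(-0.35)) / (1 - (-0.124)^2) = 2.14805 / 0.984624 = 2.181594.
Therefore gamma(0) = 2.1816 (to 4 decimal places).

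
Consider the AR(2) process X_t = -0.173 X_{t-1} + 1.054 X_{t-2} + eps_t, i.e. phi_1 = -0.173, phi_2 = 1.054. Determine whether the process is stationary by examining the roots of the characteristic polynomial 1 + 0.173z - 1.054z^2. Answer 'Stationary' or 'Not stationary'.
\text{Not stationary}

The AR(p) characteristic polynomial is P(z) = 1 + 0.173z - 1.054z^2.
Stationarity requires all roots to lie outside the unit circle, i.e. |z| > 1 for every root.
Set 1 + (0.173) z + (-1.054) z^2 = 0, i.e. a z^2 + b z + c = 0 with a = -1.054, b = 0.173, c = 1.
Discriminant D = b^2 - 4ac = (0.173)^2 - 4*(-1.054)*1 = 0.029929 - (-4.216) = 4.245929.
D >= 0, so the roots are real: z = (-b +/- sqrt(D)) / (2a) = (-0.173 +/- 2.060565) / (-2.108).
  z_1 = (-0.173 + 2.060565) / (-2.108) = -0.8954,   |z_1| = 0.8954.
  z_2 = (-0.173 - 2.060565) / (-2.108) = 1.0596,   |z_2| = 1.0596.
Moduli of all roots: 0.8954, 1.0596.
All moduli strictly greater than 1? No.
Verdict: Not stationary.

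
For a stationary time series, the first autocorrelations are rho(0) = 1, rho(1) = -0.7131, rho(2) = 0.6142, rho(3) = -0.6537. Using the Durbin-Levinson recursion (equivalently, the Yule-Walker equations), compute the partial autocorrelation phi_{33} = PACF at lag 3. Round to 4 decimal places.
\phi_{33} = -0.3340

The PACF at lag k is phi_{kk}, the last component of the solution
to the Yule-Walker system G_k phi = r_k where
  (G_k)_{ij} = rho(|i - j|), (r_k)_i = rho(i), i,j = 1..k.
Equivalently, Durbin-Levinson gives phi_{kk} iteratively:
  phi_{11} = rho(1)
  phi_{kk} = [rho(k) - sum_{j=1..k-1} phi_{k-1,j} rho(k-j)]
            / [1 - sum_{j=1..k-1} phi_{k-1,j} rho(j)],
  phi_{k,j} = phi_{k-1,j} - phi_{kk} phi_{k-1,k-j},  j = 1..k-1.
Step k = 1:
  phi_11 = rho(1) = -0.7131.
Step k = 2:
  phi_22 = [rho(2) - phi_11 rho(1)] / [1 - phi_11 rho(1)] = [0.6142 - (-0.7131)(-0.7131)] / [1 - (-0.7131)(-0.7131)]
         = 0.10568839 / 0.49148839 = 0.215037.
  Update: phi_21 = phi_11 - phi_22 phi_11 = -0.7131 - (0.215037)(-0.7131) = -0.559757.
Step k = 3:
  phi_33 = [rho(3) - phi_21 rho(2) - phi_22 rho(1)] / [1 - phi_21 rho(1) - phi_22 rho(2)]
    numerator   = -0.6537 - (-0.559757)(0.6142) - (0.215037)(-0.7131) = -0.15655418
    denominator = 1 - (-0.559757)(-0.7131) - (0.215037)(0.6142) = 0.46876143
  phi_33 = -0.15655418 / 0.46876143 = -0.334.
Therefore phi_{33} = -0.3340.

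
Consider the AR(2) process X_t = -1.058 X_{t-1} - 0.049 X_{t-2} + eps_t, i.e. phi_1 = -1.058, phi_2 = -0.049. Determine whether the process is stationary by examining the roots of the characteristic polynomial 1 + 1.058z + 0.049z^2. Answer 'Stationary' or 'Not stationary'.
\text{Not stationary}

The AR(p) characteristic polynomial is P(z) = 1 + 1.058z + 0.049z^2.
Stationarity requires all roots to lie outside the unit circle, i.e. |z| > 1 for every root.
Set 1 + (1.058) z + (0.049) z^2 = 0, i.e. a z^2 + b z + c = 0 with a = 0.049, b = 1.058, c = 1.
Discriminant D = b^2 - 4ac = (1.058)^2 - 4*(0.049)*1 = 1.119364 - (0.196) = 0.923364.
D >= 0, so the roots are real: z = (-b +/- sqrt(D)) / (2a) = (-1.058 +/- 0.960918) / (0.098).
  z_1 = (-1.058 + 0.960918) / (0.098) = -0.9906,   |z_1| = 0.9906.
  z_2 = (-1.058 - 0.960918) / (0.098) = -20.6012,   |z_2| = 20.6012.
Moduli of all roots: 0.9906, 20.6012.
All moduli strictly greater than 1? No.
Verdict: Not stationary.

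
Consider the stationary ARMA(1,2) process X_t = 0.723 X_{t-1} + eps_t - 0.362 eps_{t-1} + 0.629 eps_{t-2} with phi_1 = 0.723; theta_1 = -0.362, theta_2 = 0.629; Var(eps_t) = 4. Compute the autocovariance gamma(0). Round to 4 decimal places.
\gamma(0) = 11.1599

Multiply the model equation by X_{t-k} and take expectations. With theta_0 = psi_0 = 1 and psi_j the MA(infinity) weights, this gives
  gamma(k) - sum_i phi_i gamma(k-i) = c_k,
  c_k = sigma^2 * sum_{j=k..q} theta_j psi_{j-k}   (c_k = 0 for k > q),
using gamma(-m) = gamma(m).
psi-weights needed (psi_j = theta_j + sum_i phi_i psi_{j-i}):
  psi_1 = theta_1 + phi_1 = -0.362 + (0.723) = 0.361
  psi_2 = theta_2 + phi_1 psi_1 = 0.629 + (0.723)(0.361) = 0.890003
Right-hand sides:
  c_0 = sigma^2 (1 + theta_1 psi_1 + theta_2 psi_2) = 4 * (1 + (-0.362)(0.361) + (0.629)(0.890003)) = 4 * 1.42913 = 5.71652
  c_1 = sigma^2 (theta_1 + theta_2 psi_1) = 4 * (-0.362 + (0.629)(0.361)) = -0.539724
  c_2 = sigma^2 theta_2 = 4 * (0.629) = 2.516
Equations for k = 0 and k = 1 (AR order 1):
  gamma(0) = phi_1 gamma(1) + c_0
  gamma(1) = phi_1 gamma(0) + c_1
Substituting the second into the first: gamma(0) (1 - phi_1^2) = c_0 + phi_1 c_1, so
  gamma(0) = (c_0 + phi_1 c_1) / (1 - phi_1^2) = (5.71652 + (0.723)(-0.539724)) / (1 - (0.723)^2) = 5.326299 / 0.477271 = 11.159905.
Therefore gamma(0) = 11.1599 (to 4 decimal places).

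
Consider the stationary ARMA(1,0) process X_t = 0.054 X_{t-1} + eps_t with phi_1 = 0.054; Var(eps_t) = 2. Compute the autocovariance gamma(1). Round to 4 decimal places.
\gamma(1) = 0.1083

Multiply the model equation by X_{t-k} and take expectations. With theta_0 = psi_0 = 1 and psi_j the MA(infinity) weights, this gives
  gamma(k) - sum_i phi_i gamma(k-i) = c_k,
  c_k = sigma^2 * sum_{j=k..q} theta_j psi_{j-k}   (c_k = 0 for k > q),
using gamma(-m) = gamma(m).
Pure AR (q = 0): c_0 = sigma^2 = 2, c_k = 0 for k >= 1.
Equations for k = 0 and k = 1 (AR order 1):
  gamma(0) = phi_1 gamma(1) + c_0
  gamma(1) = phi_1 gamma(0) + c_1
Substituting the second into the first: gamma(0) (1 - phi_1^2) = c_0 + phi_1 c_1, so
  gamma(0) = c_0 / (1 - phi_1^2) = 2 / (1 - (0.054)^2) = 2 / 0.997084 = 2.005849.
  gamma(1) = phi_1 gamma(0) = (0.054)(2.005849) = 0.108316.
Therefore gamma(1) = 0.1083 (to 4 decimal places).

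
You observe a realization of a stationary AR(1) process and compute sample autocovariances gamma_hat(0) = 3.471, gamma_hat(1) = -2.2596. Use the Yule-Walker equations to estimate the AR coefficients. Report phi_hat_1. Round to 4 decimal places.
\hat\phi_{1} = -0.6510

The Yule-Walker equations for an AR(p) process read, in matrix form,
  Gamma_p phi = r_p,   with   (Gamma_p)_{ij} = gamma(|i - j|),
                       (r_p)_i = gamma(i),   i,j = 1..p.
Substitute the sample gammas (Toeplitz matrix and right-hand side of size 1):
  Gamma_p = [[3.471]]
  r_p     = [-2.2596]
With p = 1 this is the single equation gamma(0) phi_1 = gamma(1):
  phi_hat_1 = gamma(1) / gamma(0) = -2.2596 / 3.471 = -0.6510.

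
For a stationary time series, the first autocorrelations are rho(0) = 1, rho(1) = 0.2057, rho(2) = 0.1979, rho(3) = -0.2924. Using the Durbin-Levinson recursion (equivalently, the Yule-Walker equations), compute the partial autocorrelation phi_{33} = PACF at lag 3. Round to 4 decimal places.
\phi_{33} = -0.3860

The PACF at lag k is phi_{kk}, the last component of the solution
to the Yule-Walker system G_k phi = r_k where
  (G_k)_{ij} = rho(|i - j|), (r_k)_i = rho(i), i,j = 1..k.
Equivalently, Durbin-Levinson gives phi_{kk} iteratively:
  phi_{11} = rho(1)
  phi_{kk} = [rho(k) - sum_{j=1..k-1} phi_{k-1,j} rho(k-j)]
            / [1 - sum_{j=1..k-1} phi_{k-1,j} rho(j)],
  phi_{k,j} = phi_{k-1,j} - phi_{kk} phi_{k-1,k-j},  j = 1..k-1.
Step k = 1:
  phi_11 = rho(1) = 0.2057.
Step k = 2:
  phi_22 = [rho(2) - phi_11 rho(1)] / [1 - phi_11 rho(1)] = [0.1979 - (0.2057)(0.2057)] / [1 - (0.2057)(0.2057)]
         = 0.15558751 / 0.95768751 = 0.162462.
  Update: phi_21 = phi_11 - phi_22 phi_11 = 0.2057 - (0.162462)(0.2057) = 0.172282.
Step k = 3:
  phi_33 = [rho(3) - phi_21 rho(2) - phi_22 rho(1)] / [1 - phi_21 rho(1) - phi_22 rho(2)]
    numerator   = -0.2924 - (0.172282)(0.1979) - (0.162462)(0.2057) = -0.3599129
    denominator = 1 - (0.172282)(0.2057) - (0.162462)(0.1979) = 0.9324105
  phi_33 = -0.3599129 / 0.9324105 = -0.386.
Therefore phi_{33} = -0.3860.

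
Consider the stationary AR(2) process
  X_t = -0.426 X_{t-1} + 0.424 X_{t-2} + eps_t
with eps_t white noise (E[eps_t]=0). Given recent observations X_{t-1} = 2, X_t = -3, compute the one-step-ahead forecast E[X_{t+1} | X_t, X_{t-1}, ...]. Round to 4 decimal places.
E[X_{t+1} \mid \mathcal F_t] = 2.1260

For an AR(p) model X_t = c + sum_i phi_i X_{t-i} + eps_t, the
one-step-ahead conditional mean is
  E[X_{t+1} | X_t, ...] = c + sum_i phi_i X_{t+1-i}.
Substitute known values:
  E[X_{t+1} | ...] = (-0.426) * (-3) + (0.424) * (2)
                   = 2.1260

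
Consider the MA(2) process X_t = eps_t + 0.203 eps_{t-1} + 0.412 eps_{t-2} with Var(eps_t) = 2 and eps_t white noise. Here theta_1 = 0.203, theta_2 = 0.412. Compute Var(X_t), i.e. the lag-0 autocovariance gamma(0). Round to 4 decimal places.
\gamma(0) = 2.4219

For an MA(q) process X_t = eps_t + sum_i theta_i eps_{t-i} with
Var(eps_t) = sigma^2, the variance is
  gamma(0) = sigma^2 * (1 + sum_i theta_i^2).
  sum_i theta_i^2 = (0.203)^2 + (0.412)^2 = 0.041209 + 0.169744 = 0.210953.
  gamma(0) = 2 * (1 + 0.210953) = 2 * 1.210953 = 2.421906, which rounds to 2.4219.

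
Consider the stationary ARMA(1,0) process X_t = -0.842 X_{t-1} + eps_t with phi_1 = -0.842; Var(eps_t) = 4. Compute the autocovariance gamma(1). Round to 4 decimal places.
\gamma(1) = -11.5725

Multiply the model equation by X_{t-k} and take expectations. With theta_0 = psi_0 = 1 and psi_j the MA(infinity) weights, this gives
  gamma(k) - sum_i phi_i gamma(k-i) = c_k,
  c_k = sigma^2 * sum_{j=k..q} theta_j psi_{j-k}   (c_k = 0 for k > q),
using gamma(-m) = gamma(m).
Pure AR (q = 0): c_0 = sigma^2 = 4, c_k = 0 for k >= 1.
Equations for k = 0 and k = 1 (AR order 1):
  gamma(0) = phi_1 gamma(1) + c_0
  gamma(1) = phi_1 gamma(0) + c_1
Substituting the second into the first: gamma(0) (1 - phi_1^2) = c_0 + phi_1 c_1, so
  gamma(0) = c_0 / (1 - phi_1^2) = 4 / (1 - (-0.842)^2) = 4 / 0.291036 = 13.744004.
  gamma(1) = phi_1 gamma(0) = (-0.842)(13.744004) = -11.572452.
Therefore gamma(1) = -11.5725 (to 4 decimal places).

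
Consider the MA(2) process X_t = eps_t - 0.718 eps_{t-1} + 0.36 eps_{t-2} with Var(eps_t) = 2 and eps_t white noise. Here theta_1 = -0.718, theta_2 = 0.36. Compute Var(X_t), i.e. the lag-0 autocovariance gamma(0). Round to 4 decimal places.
\gamma(0) = 3.2902

For an MA(q) process X_t = eps_t + sum_i theta_i eps_{t-i} with
Var(eps_t) = sigma^2, the variance is
  gamma(0) = sigma^2 * (1 + sum_i theta_i^2).
  sum_i theta_i^2 = (-0.718)^2 + (0.36)^2 = 0.515524 + 0.1296 = 0.645124.
  gamma(0) = 2 * (1 + 0.645124) = 2 * 1.645124 = 3.290248, which rounds to 3.2902.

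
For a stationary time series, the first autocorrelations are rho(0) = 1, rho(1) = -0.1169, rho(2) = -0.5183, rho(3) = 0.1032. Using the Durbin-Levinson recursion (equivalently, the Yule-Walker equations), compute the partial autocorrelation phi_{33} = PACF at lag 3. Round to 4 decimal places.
\phi_{33} = -0.0759

The PACF at lag k is phi_{kk}, the last component of the solution
to the Yule-Walker system G_k phi = r_k where
  (G_k)_{ij} = rho(|i - j|), (r_k)_i = rho(i), i,j = 1..k.
Equivalently, Durbin-Levinson gives phi_{kk} iteratively:
  phi_{11} = rho(1)
  phi_{kk} = [rho(k) - sum_{j=1..k-1} phi_{k-1,j} rho(k-j)]
            / [1 - sum_{j=1..k-1} phi_{k-1,j} rho(j)],
  phi_{k,j} = phi_{k-1,j} - phi_{kk} phi_{k-1,k-j},  j = 1..k-1.
Step k = 1:
  phi_11 = rho(1) = -0.1169.
Step k = 2:
  phi_22 = [rho(2) - phi_11 rho(1)] / [1 - phi_11 rho(1)] = [-0.5183 - (-0.1169)(-0.1169)] / [1 - (-0.1169)(-0.1169)]
         = -0.53196561 / 0.98633439 = -0.539336.
  Update: phi_21 = phi_11 - phi_22 phi_11 = -0.1169 - (-0.539336)(-0.1169) = -0.179948.
Step k = 3:
  phi_33 = [rho(3) - phi_21 rho(2) - phi_22 rho(1)] / [1 - phi_21 rho(1) - phi_22 rho(2)]
    numerator   = 0.1032 - (-0.179948)(-0.5183) - (-0.539336)(-0.1169) = -0.05311562
    denominator = 1 - (-0.179948)(-0.1169) - (-0.539336)(-0.5183) = 0.6994262
  phi_33 = -0.05311562 / 0.6994262 = -0.0759.
Therefore phi_{33} = -0.0759.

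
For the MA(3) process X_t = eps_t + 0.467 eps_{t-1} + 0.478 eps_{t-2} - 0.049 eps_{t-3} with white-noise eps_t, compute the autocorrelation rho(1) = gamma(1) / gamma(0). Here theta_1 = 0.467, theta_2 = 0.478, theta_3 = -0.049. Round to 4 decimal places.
\rho(1) = 0.4602

For an MA(q) process with theta_0 = 1, the autocovariance is
  gamma(k) = sigma^2 * sum_{i=0..q-k} theta_i * theta_{i+k},
and rho(k) = gamma(k) / gamma(0). Sigma^2 cancels.
  numerator   = (1)*(0.467) + (0.467)*(0.478) + (0.478)*(-0.049) = 0.666804.
  denominator = (1)^2 + (0.467)^2 + (0.478)^2 + (-0.049)^2 = 1.448974.
  rho(1) = 0.666804 / 1.448974 = 0.4602.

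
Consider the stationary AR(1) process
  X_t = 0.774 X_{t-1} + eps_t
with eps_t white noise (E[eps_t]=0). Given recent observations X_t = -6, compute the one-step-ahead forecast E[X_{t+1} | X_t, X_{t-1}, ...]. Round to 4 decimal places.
E[X_{t+1} \mid \mathcal F_t] = -4.6440

For an AR(p) model X_t = c + sum_i phi_i X_{t-i} + eps_t, the
one-step-ahead conditional mean is
  E[X_{t+1} | X_t, ...] = c + sum_i phi_i X_{t+1-i}.
Substitute known values:
  E[X_{t+1} | ...] = (0.774) * (-6)
                   = -4.6440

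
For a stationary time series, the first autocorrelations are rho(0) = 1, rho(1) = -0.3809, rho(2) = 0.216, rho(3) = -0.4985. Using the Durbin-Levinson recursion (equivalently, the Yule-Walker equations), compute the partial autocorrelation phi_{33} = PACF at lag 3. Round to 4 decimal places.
\phi_{33} = -0.4611

The PACF at lag k is phi_{kk}, the last component of the solution
to the Yule-Walker system G_k phi = r_k where
  (G_k)_{ij} = rho(|i - j|), (r_k)_i = rho(i), i,j = 1..k.
Equivalently, Durbin-Levinson gives phi_{kk} iteratively:
  phi_{11} = rho(1)
  phi_{kk} = [rho(k) - sum_{j=1..k-1} phi_{k-1,j} rho(k-j)]
            / [1 - sum_{j=1..k-1} phi_{k-1,j} rho(j)],
  phi_{k,j} = phi_{k-1,j} - phi_{kk} phi_{k-1,k-j},  j = 1..k-1.
Step k = 1:
  phi_11 = rho(1) = -0.3809.
Step k = 2:
  phi_22 = [rho(2) - phi_11 rho(1)] / [1 - phi_11 rho(1)] = [0.216 - (-0.3809)(-0.3809)] / [1 - (-0.3809)(-0.3809)]
         = 0.07091519 / 0.85491519 = 0.08295.
  Update: phi_21 = phi_11 - phi_22 phi_11 = -0.3809 - (0.08295)(-0.3809) = -0.349304.
Step k = 3:
  phi_33 = [rho(3) - phi_21 rho(2) - phi_22 rho(1)] / [1 - phi_21 rho(1) - phi_22 rho(2)]
    numerator   = -0.4985 - (-0.349304)(0.216) - (0.08295)(-0.3809) = -0.39145462
    denominator = 1 - (-0.349304)(-0.3809) - (0.08295)(0.216) = 0.84903278
  phi_33 = -0.39145462 / 0.84903278 = -0.4611.
Therefore phi_{33} = -0.4611.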